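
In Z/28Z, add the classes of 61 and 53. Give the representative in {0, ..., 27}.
2

Reduce the summands first: 61 ≡ 5, 53 ≡ 25 (mod 28), so 61 + 53 ≡ 5 + 25 (mod 28). 5 + 25 = 30; 30 = 1·28 + 2, so (61 + 53) mod 28 = 2.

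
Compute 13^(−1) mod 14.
Apply the extended Euclidean algorithm to (14, 13), tracking rows (r, s, t) with s·14 + t·13 = r. Each division r_prev = q·r_cur + r_new produces the new row as (previous row) − q·(current row):
  row A: (14, 1, 0)   [1·14 + 0·13 = 14]
  row B: (13, 0, 1)   [0·14 + 1·13 = 13]
  14 = 1·13 + 1   → row C = row A − 1·row B = (1, 1, −1)   [check: 1·14 − 1·13 = 1]
  13 = 13·1 + 0   → remainder 0, stop. gcd = 1 (last nonzero row C).
The gcd is 1, so 13 is invertible mod 14. The last nonzero row gives 1·14 − 1·13 = 1, so t = −1. So 13^(−1) ≡ −1 ≡ 13 (mod 14). Verify: 13 · 13 = 169 ≡ 1 (mod 14). ✓

Final answer: 13^(−1) ≡ 13 (mod 14)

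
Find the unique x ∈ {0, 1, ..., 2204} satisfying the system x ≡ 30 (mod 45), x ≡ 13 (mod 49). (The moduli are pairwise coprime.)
The moduli 45, 49 are pairwise coprime, so by the CRT there is a unique solution mod 45·49 = 2205.
Solve by successive substitution. Start with x ≡ 30 (mod 45).
  Combine with x ≡ 13 (mod 49): write x = 30 + 45·t and require 30 + 45·t ≡ 13 (mod 49), i.e. 45·t ≡ 13 − 30 ≡ 32 (mod 49). Since 45^(−1) ≡ 12 (mod 49), t ≡ 12·32 ≡ 41 (mod 49). So x ≡ 30 + 45·41 = 1875 (mod 2205).
Unique solution in [0, 2205): x = 1875.

Final answer: x ≡ 1875 (mod 2205); the representative in [0, 2205) is 1875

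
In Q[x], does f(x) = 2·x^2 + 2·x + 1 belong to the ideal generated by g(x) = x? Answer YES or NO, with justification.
NO

In Q[x] the ideal (g) consists of all multiples of g, so f ∈ (g) iff g | f, i.e. iff the remainder of f on division by g is 0. Divide f by g (g is monic, so eliminate the leading term of the running remainder at each step):
  leading term 2·x^2: subtract (2·x)·g(x) = 2·x^2, leaving 2·x + 1
  leading term 2·x: subtract (2)·g(x) = 2·x, leaving 1
The remainder r(x) = 1 ≠ 0 (and deg r < deg g), so g ∤ f, i.e. f ∉ (g).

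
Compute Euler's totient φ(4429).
φ is multiplicative, with φ(p^e) = p^e − p^(e−1). Factorise 4429 = 43 · 103. Then
  φ(4429) = (43 − 1) · (103 − 1) = 42 · 102 = 4284.

Final answer: φ(4429) = 4284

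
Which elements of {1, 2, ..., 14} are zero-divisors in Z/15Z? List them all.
nonzero zero-divisors of Z/15Z = {3, 5, 6, 9, 10, 12}

An element a ∈ Z/15Z (with a ≠ 0) is a zero-divisor iff gcd(a, 15) > 1 (because a is a unit precisely when gcd(a, n) = 1, and in Z/nZ every nonzero, non-unit element is a zero-divisor). Scan a = 1, ..., 14 and keep those with gcd(a, 15) > 1:
  gcd(3, 15) = 3, gcd(5, 15) = 5, gcd(6, 15) = 3, gcd(9, 15) = 3, gcd(10, 15) = 5, gcd(12, 15) = 3.
All other a ∈ {1, ..., 14} have gcd(a, 15) = 1 and are units. So the nonzero zero-divisors are exactly the 6 values of a appearing in this scan.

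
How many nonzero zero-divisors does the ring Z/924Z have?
In Z/924Z each nonzero element is either a unit (gcd with 924 is 1) or a zero-divisor (gcd > 1). The number of units is φ(924): factorise 924 = 2^2 · 3 · 7 · 11, so φ(924) = (2^2 − 2^1) · (3 − 1) · (7 − 1) · (11 − 1) = 2 · 2 · 6 · 10 = 240. The nonzero elements number 924 − 1 = 923. Hence the nonzero zero-divisors number 923 − 240 = 683.

Final answer: Z/924Z has 683 nonzero zero-divisors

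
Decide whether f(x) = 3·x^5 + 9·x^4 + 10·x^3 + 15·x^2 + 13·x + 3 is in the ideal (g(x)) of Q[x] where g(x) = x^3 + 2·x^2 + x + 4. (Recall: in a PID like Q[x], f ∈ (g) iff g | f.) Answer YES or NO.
In Q[x] the ideal (g) consists of all multiples of g, so f ∈ (g) iff g | f, i.e. iff the remainder of f on division by g is 0. Divide f by g (g is monic, so eliminate the leading term of the running remainder at each step):
  leading term 3·x^5: subtract (3·x^2)·g(x) = 3·x^5 + 6·x^4 + 3·x^3 + 12·x^2, leaving 3·x^4 + 7·x^3 + 3·x^2 + 13·x + 3
  leading term 3·x^4: subtract (3·x)·g(x) = 3·x^4 + 6·x^3 + 3·x^2 + 12·x, leaving x^3 + x + 3
  leading term x^3: subtract (1)·g(x) = x^3 + 2·x^2 + x + 4, leaving -2·x^2 - 1
The remainder r(x) = -2·x^2 - 1 ≠ 0 (and deg r < deg g), so g ∤ f, i.e. f ∉ (g).

Final answer: NO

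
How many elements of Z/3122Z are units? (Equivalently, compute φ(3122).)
An element a ∈ Z/3122Z is a unit iff gcd(a, 3122) = 1, so the number of units is φ(3122). φ is multiplicative, with φ(p^e) = p^e − p^(e−1). Factorise 3122 = 2 · 7 · 223. Then
  φ(3122) = (2 − 1) · (7 − 1) · (223 − 1) = 1 · 6 · 222 = 1332.

Final answer: Z/3122Z has φ(3122) = 1332 units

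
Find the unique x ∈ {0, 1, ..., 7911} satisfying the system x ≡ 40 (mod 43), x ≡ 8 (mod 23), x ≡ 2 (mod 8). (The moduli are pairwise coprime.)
x ≡ 5114 (mod 7912); the representative in [0, 7912) is 5114

The moduli 43, 23, 8 are pairwise coprime, so by the CRT there is a unique solution mod 43·23·8 = 7912.
Solve by successive substitution. Start with x ≡ 40 (mod 43).
  Combine with x ≡ 8 (mod 23): write x = 40 + 43·t and require 40 + 43·t ≡ 8 (mod 23), i.e. 43·t ≡ 8 − 40 ≡ 14 (mod 23). Since 43^(−1) ≡ 15 (mod 23) (43 ≡ 20 (mod 23)), t ≡ 15·14 ≡ 3 (mod 23). So x ≡ 40 + 43·3 = 169 (mod 989).
  Combine with x ≡ 2 (mod 8): write x = 169 + 989·t and require 169 + 989·t ≡ 2 (mod 8), i.e. 989·t ≡ 2 − 169 ≡ 1 (mod 8). Since 989^(−1) ≡ 5 (mod 8) (989 ≡ 5 (mod 8)), t ≡ 5·1 ≡ 5 (mod 8). So x ≡ 169 + 989·5 = 5114 (mod 7912).
Unique solution in [0, 7912): x = 5114.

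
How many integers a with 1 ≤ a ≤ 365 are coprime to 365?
288

The number of a ∈ {1, ..., 365} with gcd(a, 365) = 1 is by definition Euler's totient φ(365). φ is multiplicative, with φ(p^e) = p^e − p^(e−1). Factorise 365 = 5 · 73. Then
  φ(365) = (5 − 1) · (73 − 1) = 4 · 72 = 288.
So there are 288 such integers.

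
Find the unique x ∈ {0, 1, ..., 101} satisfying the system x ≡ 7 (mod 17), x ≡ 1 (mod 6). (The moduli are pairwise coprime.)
x ≡ 7 (mod 102); the representative in [0, 102) is 7

The moduli 17, 6 are pairwise coprime, so by the CRT there is a unique solution mod 17·6 = 102.
Solve by successive substitution. Start with x ≡ 7 (mod 17).
  Combine with x ≡ 1 (mod 6): write x = 7 + 17·t and require 7 + 17·t ≡ 1 (mod 6), i.e. 17·t ≡ 1 − 7 ≡ 0 (mod 6). Since 17^(−1) ≡ 5 (mod 6) (17 ≡ 5 (mod 6)), t ≡ 5·0 ≡ 0 (mod 6). So x ≡ 7 + 17·0 = 7 (mod 102).
Unique solution in [0, 102): x = 7.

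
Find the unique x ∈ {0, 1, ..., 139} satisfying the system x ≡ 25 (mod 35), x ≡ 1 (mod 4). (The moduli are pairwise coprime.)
x ≡ 25 (mod 140); the representative in [0, 140) is 25

The moduli 35, 4 are pairwise coprime, so by the CRT there is a unique solution mod 35·4 = 140.
Solve by successive substitution. Start with x ≡ 25 (mod 35).
  Combine with x ≡ 1 (mod 4): write x = 25 + 35·t and require 25 + 35·t ≡ 1 (mod 4), i.e. 35·t ≡ 1 − 25 ≡ 0 (mod 4). Since 35^(−1) ≡ 3 (mod 4) (35 ≡ 3 (mod 4)), t ≡ 3·0 ≡ 0 (mod 4). So x ≡ 25 + 35·0 = 25 (mod 140).
Unique solution in [0, 140): x = 25.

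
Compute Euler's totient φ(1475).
φ(1475) = 1160

φ is multiplicative, with φ(p^e) = p^e − p^(e−1). Factorise 1475 = 5^2 · 59. Then
  φ(1475) = (5^2 − 5^1) · (59 − 1) = 20 · 58 = 1160.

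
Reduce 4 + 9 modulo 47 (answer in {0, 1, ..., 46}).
13

Both summands are already reduced mod 47. 4 + 9 = 13; 13 = 0·47 + 13, so (4 + 9) mod 47 = 13.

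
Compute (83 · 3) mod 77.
Reduce the factors first: 83 ≡ 6 (mod 77), so 83 · 3 ≡ 6 · 3 (mod 77). 6 · 3 = 18. Dividing by 77: 18 = 0·77 + 18. So (83 · 3) mod 77 = 18.

Final answer: 18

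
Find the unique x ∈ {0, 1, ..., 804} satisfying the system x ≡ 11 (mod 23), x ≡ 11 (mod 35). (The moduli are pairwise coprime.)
The moduli 23, 35 are pairwise coprime, so by the CRT there is a unique solution mod 23·35 = 805.
Solve by successive substitution. Start with x ≡ 11 (mod 23).
  Combine with x ≡ 11 (mod 35): write x = 11 + 23·t and require 11 + 23·t ≡ 11 (mod 35), i.e. 23·t ≡ 11 − 11 ≡ 0 (mod 35). Since 23^(−1) ≡ 32 (mod 35), t ≡ 32·0 ≡ 0 (mod 35). So x ≡ 11 + 23·0 = 11 (mod 805).
Unique solution in [0, 805): x = 11.

Final answer: x ≡ 11 (mod 805); the representative in [0, 805) is 11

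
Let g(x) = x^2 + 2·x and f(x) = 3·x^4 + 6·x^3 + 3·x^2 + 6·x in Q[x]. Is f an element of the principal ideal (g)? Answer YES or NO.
YES

In Q[x] the ideal (g) consists of all multiples of g, so f ∈ (g) iff g | f, i.e. iff the remainder of f on division by g is 0. Divide f by g (g is monic, so eliminate the leading term of the running remainder at each step):
  leading term 3·x^4: subtract (3·x^2)·g(x) = 3·x^4 + 6·x^3, leaving 3·x^2 + 6·x
  leading term 3·x^2: subtract (3)·g(x) = 3·x^2 + 6·x, leaving 0
The remainder is 0, so f(x) = g(x) · h(x) with h(x) = 3·x^2 + 3. Hence g | f, i.e. f ∈ (g).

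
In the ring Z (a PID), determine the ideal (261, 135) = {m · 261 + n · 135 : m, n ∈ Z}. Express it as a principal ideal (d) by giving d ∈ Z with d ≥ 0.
In the PID Z, (a, b) is generated by gcd(a, b). Compute gcd(261, 135) with the extended Euclidean algorithm, tracking rows (r, s, t) with s·261 + t·135 = r:
  row A: (261, 1, 0)   [1·261 + 0·135 = 261]
  row B: (135, 0, 1)   [0·261 + 1·135 = 135]
  261 = 1·135 + 126   → row C = row A − 1·row B = (126, 1, −1)   [check: 1·261 − 1·135 = 126]
  135 = 1·126 + 9   → row D = row B − 1·row C = (9, −1, 2)   [check: −1·261 + 2·135 = 9]
  126 = 14·9 + 0   → remainder 0, stop. gcd = 9 (last nonzero row D).
So gcd(261, 135) = 9, with Bézout identity −1·261 + 2·135 = 9. Containment (⊇): the Bézout identity exhibits 9 as an element of (261, 135), giving (9) ⊆ (261, 135). Containment (⊆): since 9 | 261 and 9 | 135 (261 = 9·29, 135 = 9·15), every Z-linear combination of 261 and 135 is divisible by 9, so (261, 135) ⊆ (9). Therefore (261, 135) = (9), d = 9.

Final answer: (261, 135) = (9); d = 9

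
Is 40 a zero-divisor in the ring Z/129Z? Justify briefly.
gcd(40, 129) = 1, so 40 is a unit in Z/129Z (it has a multiplicative inverse). A unit cannot be a zero-divisor: if 40·b ≡ 0 then multiplying both sides by 40^(−1) gives b ≡ 0. So 40 is not a zero-divisor.

Final answer: NO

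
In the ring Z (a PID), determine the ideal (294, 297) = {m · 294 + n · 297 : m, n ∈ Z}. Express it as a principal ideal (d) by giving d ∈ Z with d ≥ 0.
(294, 297) = (3); d = 3

In the PID Z, (a, b) is generated by gcd(a, b). Compute gcd(297, 294) with the extended Euclidean algorithm, tracking rows (r, s, t) with s·297 + t·294 = r:
  row A: (297, 1, 0)   [1·297 + 0·294 = 297]
  row B: (294, 0, 1)   [0·297 + 1·294 = 294]
  297 = 1·294 + 3   → row C = row A − 1·row B = (3, 1, −1)   [check: 1·297 − 1·294 = 3]
  294 = 98·3 + 0   → remainder 0, stop. gcd = 3 (last nonzero row C).
So gcd(294, 297) = 3, with Bézout identity 1·297 − 1·294 = 3. Containment (⊇): the Bézout identity exhibits 3 as an element of (294, 297), giving (3) ⊆ (294, 297). Containment (⊆): since 3 | 294 and 3 | 297 (294 = 3·98, 297 = 3·99), every Z-linear combination of 294 and 297 is divisible by 3, so (294, 297) ⊆ (3). Therefore (294, 297) = (3), d = 3.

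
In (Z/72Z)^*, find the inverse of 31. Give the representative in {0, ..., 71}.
Apply the extended Euclidean algorithm to (72, 31), tracking rows (r, s, t) with s·72 + t·31 = r. Each division r_prev = q·r_cur + r_new produces the new row as (previous row) − q·(current row):
  row A: (72, 1, 0)   [1·72 + 0·31 = 72]
  row B: (31, 0, 1)   [0·72 + 1·31 = 31]
  72 = 2·31 + 10   → row C = row A − 2·row B = (10, 1, −2)   [check: 1·72 − 2·31 = 10]
  31 = 3·10 + 1   → row D = row B − 3·row C = (1, −3, 7)   [check: −3·72 + 7·31 = 1]
  10 = 10·1 + 0   → remainder 0, stop. gcd = 1 (last nonzero row D).
The gcd is 1, so 31 is invertible mod 72. The last nonzero row gives −3·72 + 7·31 = 1, so t = 7. So 31^(−1) ≡ 7 (mod 72). Verify: 31 · 7 = 217 ≡ 1 (mod 72). ✓

Final answer: 31^(−1) ≡ 7 (mod 72)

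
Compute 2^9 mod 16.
0

Use repeated squaring. Binary(9) = 1001. Walk through the bits of the exponent 9 left-to-right: at each bit after the leading one, square the running value, then multiply by 2 if the bit is 1 (always reducing mod 16):
  bit 1 = 1 (leading): start with 2.
  bit 2 = 0: square 2^2 = 4 (mod 16).
  bit 3 = 0: square 4^2 = 16 ≡ 0 (mod 16).
  bit 4 = 1: square 0^2 = 0; bit is 1, so multiply 0·2 = 0 (mod 16).
Final value: 2^9 ≡ 0 (mod 16).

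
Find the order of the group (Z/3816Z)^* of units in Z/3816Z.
|(Z/3816Z)^*| = 1248

(Z/3816Z)^* consists of the classes a with gcd(a, 3816) = 1, so its order is φ(3816). φ is multiplicative, with φ(p^e) = p^e − p^(e−1). Factorise 3816 = 2^3 · 3^2 · 53. Then
  φ(3816) = (2^3 − 2^2) · (3^2 − 3^1) · (53 − 1) = 4 · 6 · 52 = 1248.
Thus |(Z/3816Z)^*| = 1248.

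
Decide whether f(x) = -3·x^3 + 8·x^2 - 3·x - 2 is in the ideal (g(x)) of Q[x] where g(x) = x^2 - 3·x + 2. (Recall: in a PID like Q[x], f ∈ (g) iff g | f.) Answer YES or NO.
YES

In Q[x] the ideal (g) consists of all multiples of g, so f ∈ (g) iff g | f, i.e. iff the remainder of f on division by g is 0. Divide f by g (g is monic, so eliminate the leading term of the running remainder at each step):
  leading term -3·x^3: subtract (-3·x)·g(x) = -3·x^3 + 9·x^2 - 6·x, leaving -x^2 + 3·x - 2
  leading term -x^2: subtract (-1)·g(x) = -x^2 + 3·x - 2, leaving 0
The remainder is 0, so f(x) = g(x) · h(x) with h(x) = -3·x - 1. Hence g | f, i.e. f ∈ (g).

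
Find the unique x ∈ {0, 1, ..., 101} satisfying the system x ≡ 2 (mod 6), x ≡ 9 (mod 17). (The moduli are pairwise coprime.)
The moduli 6, 17 are pairwise coprime, so by the CRT there is a unique solution mod 6·17 = 102.
Solve by successive substitution. Start with x ≡ 2 (mod 6).
  Combine with x ≡ 9 (mod 17): write x = 2 + 6·t and require 2 + 6·t ≡ 9 (mod 17), i.e. 6·t ≡ 9 − 2 ≡ 7 (mod 17). Since 6^(−1) ≡ 3 (mod 17), t ≡ 3·7 ≡ 4 (mod 17). So x ≡ 2 + 6·4 = 26 (mod 102).
Unique solution in [0, 102): x = 26.

Final answer: x ≡ 26 (mod 102); the representative in [0, 102) is 26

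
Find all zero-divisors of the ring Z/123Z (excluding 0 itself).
nonzero zero-divisors of Z/123Z = {3, 6, 9, 12, 15, 18, 21, 24, 27, 30, 33, 36, 39, 41, 42, 45, 48, 51, 54, 57, 60, 63, 66, 69, 72, 75, 78, 81, 82, 84, 87, 90, 93, 96, 99, 102, 105, 108, 111, 114, 117, 120}

An element a ∈ Z/123Z (with a ≠ 0) is a zero-divisor iff gcd(a, 123) > 1 (because a is a unit precisely when gcd(a, n) = 1, and in Z/nZ every nonzero, non-unit element is a zero-divisor). Scan a = 1, ..., 122 and keep those with gcd(a, 123) > 1:
  gcd(3, 123) = 3, gcd(6, 123) = 3, gcd(9, 123) = 3, gcd(12, 123) = 3, gcd(15, 123) = 3, gcd(18, 123) = 3, gcd(21, 123) = 3, gcd(24, 123) = 3, gcd(27, 123) = 3, gcd(30, 123) = 3, gcd(33, 123) = 3, gcd(36, 123) = 3, gcd(39, 123) = 3, gcd(41, 123) = 41, gcd(42, 123) = 3, gcd(45, 123) = 3, gcd(48, 123) = 3, gcd(51, 123) = 3, gcd(54, 123) = 3, gcd(57, 123) = 3, gcd(60, 123) = 3, gcd(63, 123) = 3, gcd(66, 123) = 3, gcd(69, 123) = 3, gcd(72, 123) = 3, gcd(75, 123) = 3, gcd(78, 123) = 3, gcd(81, 123) = 3, gcd(82, 123) = 41, gcd(84, 123) = 3, gcd(87, 123) = 3, gcd(90, 123) = 3, gcd(93, 123) = 3, gcd(96, 123) = 3, gcd(99, 123) = 3, gcd(102, 123) = 3, gcd(105, 123) = 3, gcd(108, 123) = 3, gcd(111, 123) = 3, gcd(114, 123) = 3, gcd(117, 123) = 3, gcd(120, 123) = 3.
All other a ∈ {1, ..., 122} have gcd(a, 123) = 1 and are units. So the nonzero zero-divisors are exactly the 42 values of a appearing in this scan.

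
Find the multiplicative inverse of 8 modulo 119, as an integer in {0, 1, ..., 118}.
Apply the extended Euclidean algorithm to (119, 8), tracking rows (r, s, t) with s·119 + t·8 = r. Each division r_prev = q·r_cur + r_new produces the new row as (previous row) − q·(current row):
  row A: (119, 1, 0)   [1·119 + 0·8 = 119]
  row B: (8, 0, 1)   [0·119 + 1·8 = 8]
  119 = 14·8 + 7   → row C = row A − 14·row B = (7, 1, −14)   [check: 1·119 − 14·8 = 7]
  8 = 1·7 + 1   → row D = row B − 1·row C = (1, −1, 15)   [check: −1·119 + 15·8 = 1]
  7 = 7·1 + 0   → remainder 0, stop. gcd = 1 (last nonzero row D).
The gcd is 1, so 8 is invertible mod 119. The last nonzero row gives −1·119 + 15·8 = 1, so t = 15. So 8^(−1) ≡ 15 (mod 119). Verify: 8 · 15 = 120 ≡ 1 (mod 119). ✓

Final answer: 8^(−1) ≡ 15 (mod 119)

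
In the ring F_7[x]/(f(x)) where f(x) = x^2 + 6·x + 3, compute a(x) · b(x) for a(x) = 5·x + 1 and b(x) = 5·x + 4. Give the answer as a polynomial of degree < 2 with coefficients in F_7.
a · b ≡ x + 6 (mod f(x))

Multiply as integer polynomials: a · b = 25·x^2 + 25·x + 4. Reducing coefficients mod 7: a · b ≡ 4·x^2 + 4·x + 4. Now divide by f(x) = x^2 + 6·x + 3 in F_7[x], eliminating the leading term at each step:
  leading term 4·x^2: subtract (4)·f(x) = 4·x^2 + 3·x + 5, leaving x + 6 (coefficients mod 7)
The degree is now < 2, so this is the remainder. Hence a · b ≡ x + 6 in F_7[x]/(f).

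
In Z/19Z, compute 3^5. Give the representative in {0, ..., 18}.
15

Use repeated squaring. Binary(5) = 101. Walk through the bits of the exponent 5 left-to-right: at each bit after the leading one, square the running value, then multiply by 3 if the bit is 1 (always reducing mod 19):
  bit 1 = 1 (leading): start with 3.
  bit 2 = 0: square 3^2 = 9 (mod 19).
  bit 3 = 1: square 9^2 = 81 ≡ 5; bit is 1, so multiply 5·3 = 15 (mod 19).
Final value: 3^5 ≡ 15 (mod 19).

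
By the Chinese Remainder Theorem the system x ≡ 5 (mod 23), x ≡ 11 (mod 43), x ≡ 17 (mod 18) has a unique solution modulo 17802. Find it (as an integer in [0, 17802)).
The moduli 23, 43, 18 are pairwise coprime, so by the CRT there is a unique solution mod 23·43·18 = 17802.
Solve by successive substitution. Start with x ≡ 5 (mod 23).
  Combine with x ≡ 11 (mod 43): write x = 5 + 23·t and require 5 + 23·t ≡ 11 (mod 43), i.e. 23·t ≡ 11 − 5 ≡ 6 (mod 43). Since 23^(−1) ≡ 15 (mod 43), t ≡ 15·6 ≡ 4 (mod 43). So x ≡ 5 + 23·4 = 97 (mod 989).
  Combine with x ≡ 17 (mod 18): write x = 97 + 989·t and require 97 + 989·t ≡ 17 (mod 18), i.e. 989·t ≡ 17 − 97 ≡ 10 (mod 18). Since 989^(−1) ≡ 17 (mod 18) (989 ≡ 17 (mod 18)), t ≡ 17·10 ≡ 8 (mod 18). So x ≡ 97 + 989·8 = 8009 (mod 17802).
Unique solution in [0, 17802): x = 8009.

Final answer: x ≡ 8009 (mod 17802); the representative in [0, 17802) is 8009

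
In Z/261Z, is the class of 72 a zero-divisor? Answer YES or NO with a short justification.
gcd(72, 261) = 9 > 1, so 72 is not a unit in Z/261Z. In Z/nZ every nonzero non-unit is a zero-divisor: explicitly, take b = 261/gcd = 29 ≠ 0 (mod 261); then 72·29 = 2088 = 8·261, i.e. 72·29 ≡ 0 (mod 261). So 72 is a zero-divisor.

Final answer: YES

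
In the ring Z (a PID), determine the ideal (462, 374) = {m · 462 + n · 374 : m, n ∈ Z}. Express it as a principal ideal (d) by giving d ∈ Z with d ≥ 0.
In the PID Z, (a, b) is generated by gcd(a, b). Compute gcd(462, 374) with the extended Euclidean algorithm, tracking rows (r, s, t) with s·462 + t·374 = r:
  row A: (462, 1, 0)   [1·462 + 0·374 = 462]
  row B: (374, 0, 1)   [0·462 + 1·374 = 374]
  462 = 1·374 + 88   → row C = row A − 1·row B = (88, 1, −1)   [check: 1·462 − 1·374 = 88]
  374 = 4·88 + 22   → row D = row B − 4·row C = (22, −4, 5)   [check: −4·462 + 5·374 = 22]
  88 = 4·22 + 0   → remainder 0, stop. gcd = 22 (last nonzero row D).
So gcd(462, 374) = 22, with Bézout identity −4·462 + 5·374 = 22. Containment (⊇): the Bézout identity exhibits 22 as an element of (462, 374), giving (22) ⊆ (462, 374). Containment (⊆): since 22 | 462 and 22 | 374 (462 = 22·21, 374 = 22·17), every Z-linear combination of 462 and 374 is divisible by 22, so (462, 374) ⊆ (22). Therefore (462, 374) = (22), d = 22.

Final answer: (462, 374) = (22); d = 22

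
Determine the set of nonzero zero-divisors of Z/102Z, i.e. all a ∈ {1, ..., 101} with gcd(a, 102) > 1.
nonzero zero-divisors of Z/102Z = {2, 3, 4, 6, 8, 9, 10, 12, 14, 15, 16, 17, 18, 20, 21, 22, 24, 26, 27, 28, 30, 32, 33, 34, 36, 38, 39, 40, 42, 44, 45, 46, 48, 50, 51, 52, 54, 56, 57, 58, 60, 62, 63, 64, 66, 68, 69, 70, 72, 74, 75, 76, 78, 80, 81, 82, 84, 85, 86, 87, 88, 90, 92, 93, 94, 96, 98, 99, 100}

An element a ∈ Z/102Z (with a ≠ 0) is a zero-divisor iff gcd(a, 102) > 1 (because a is a unit precisely when gcd(a, n) = 1, and in Z/nZ every nonzero, non-unit element is a zero-divisor). Scan a = 1, ..., 101 and keep those with gcd(a, 102) > 1:
  gcd(2, 102) = 2, gcd(3, 102) = 3, gcd(4, 102) = 2, gcd(6, 102) = 6, gcd(8, 102) = 2, gcd(9, 102) = 3, gcd(10, 102) = 2, gcd(12, 102) = 6, gcd(14, 102) = 2, gcd(15, 102) = 3, gcd(16, 102) = 2, gcd(17, 102) = 17, gcd(18, 102) = 6, gcd(20, 102) = 2, gcd(21, 102) = 3, gcd(22, 102) = 2, gcd(24, 102) = 6, gcd(26, 102) = 2, gcd(27, 102) = 3, gcd(28, 102) = 2, gcd(30, 102) = 6, gcd(32, 102) = 2, gcd(33, 102) = 3, gcd(34, 102) = 34, gcd(36, 102) = 6, gcd(38, 102) = 2, gcd(39, 102) = 3, gcd(40, 102) = 2, gcd(42, 102) = 6, gcd(44, 102) = 2, gcd(45, 102) = 3, gcd(46, 102) = 2, gcd(48, 102) = 6, gcd(50, 102) = 2, gcd(51, 102) = 51, gcd(52, 102) = 2, gcd(54, 102) = 6, gcd(56, 102) = 2, gcd(57, 102) = 3, gcd(58, 102) = 2, gcd(60, 102) = 6, gcd(62, 102) = 2, gcd(63, 102) = 3, gcd(64, 102) = 2, gcd(66, 102) = 6, gcd(68, 102) = 34, gcd(69, 102) = 3, gcd(70, 102) = 2, gcd(72, 102) = 6, gcd(74, 102) = 2, gcd(75, 102) = 3, gcd(76, 102) = 2, gcd(78, 102) = 6, gcd(80, 102) = 2, gcd(81, 102) = 3, gcd(82, 102) = 2, gcd(84, 102) = 6, gcd(85, 102) = 17, gcd(86, 102) = 2, gcd(87, 102) = 3, gcd(88, 102) = 2, gcd(90, 102) = 6, gcd(92, 102) = 2, gcd(93, 102) = 3, gcd(94, 102) = 2, gcd(96, 102) = 6, gcd(98, 102) = 2, gcd(99, 102) = 3, gcd(100, 102) = 2.
All other a ∈ {1, ..., 101} have gcd(a, 102) = 1 and are units. So the nonzero zero-divisors are exactly the 69 values of a appearing in this scan.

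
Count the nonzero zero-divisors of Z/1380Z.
In Z/1380Z each nonzero element is either a unit (gcd with 1380 is 1) or a zero-divisor (gcd > 1). The number of units is φ(1380): factorise 1380 = 2^2 · 3 · 5 · 23, so φ(1380) = (2^2 − 2^1) · (3 − 1) · (5 − 1) · (23 − 1) = 2 · 2 · 4 · 22 = 352. The nonzero elements number 1380 − 1 = 1379. Hence the nonzero zero-divisors number 1379 − 352 = 1027.

Final answer: Z/1380Z has 1027 nonzero zero-divisors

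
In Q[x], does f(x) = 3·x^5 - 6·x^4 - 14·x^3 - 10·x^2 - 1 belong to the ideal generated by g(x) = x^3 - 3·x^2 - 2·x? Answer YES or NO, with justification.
In Q[x] the ideal (g) consists of all multiples of g, so f ∈ (g) iff g | f, i.e. iff the remainder of f on division by g is 0. Divide f by g (g is monic, so eliminate the leading term of the running remainder at each step):
  leading term 3·x^5: subtract (3·x^2)·g(x) = 3·x^5 - 9·x^4 - 6·x^3, leaving 3·x^4 - 8·x^3 - 10·x^2 - 1
  leading term 3·x^4: subtract (3·x)·g(x) = 3·x^4 - 9·x^3 - 6·x^2, leaving x^3 - 4·x^2 - 1
  leading term x^3: subtract (1)·g(x) = x^3 - 3·x^2 - 2·x, leaving -x^2 + 2·x - 1
The remainder r(x) = -x^2 + 2·x - 1 ≠ 0 (and deg r < deg g), so g ∤ f, i.e. f ∉ (g).

Final answer: NO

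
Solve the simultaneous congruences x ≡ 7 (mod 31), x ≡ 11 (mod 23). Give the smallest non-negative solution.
The moduli 31, 23 are pairwise coprime, so by the CRT there is a unique solution mod 31·23 = 713.
Solve by successive substitution. Start with x ≡ 7 (mod 31).
  Combine with x ≡ 11 (mod 23): write x = 7 + 31·t and require 7 + 31·t ≡ 11 (mod 23), i.e. 31·t ≡ 11 − 7 ≡ 4 (mod 23). Since 31^(−1) ≡ 3 (mod 23) (31 ≡ 8 (mod 23)), t ≡ 3·4 ≡ 12 (mod 23). So x ≡ 7 + 31·12 = 379 (mod 713).
Unique solution in [0, 713): x = 379.

Final answer: x ≡ 379 (mod 713); the representative in [0, 713) is 379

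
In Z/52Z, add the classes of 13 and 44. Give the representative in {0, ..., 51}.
Both summands are already reduced mod 52. 13 + 44 = 57; 57 = 1·52 + 5, so (13 + 44) mod 52 = 5.

Final answer: 5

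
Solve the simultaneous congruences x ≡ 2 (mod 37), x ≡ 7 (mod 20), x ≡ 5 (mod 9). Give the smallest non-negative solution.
The moduli 37, 20, 9 are pairwise coprime, so by the CRT there is a unique solution mod 37·20·9 = 6660.
Solve by successive substitution. Start with x ≡ 2 (mod 37).
  Combine with x ≡ 7 (mod 20): write x = 2 + 37·t and require 2 + 37·t ≡ 7 (mod 20), i.e. 37·t ≡ 7 − 2 ≡ 5 (mod 20). Since 37^(−1) ≡ 13 (mod 20) (37 ≡ 17 (mod 20)), t ≡ 13·5 ≡ 5 (mod 20). So x ≡ 2 + 37·5 = 187 (mod 740).
  Combine with x ≡ 5 (mod 9): write x = 187 + 740·t and require 187 + 740·t ≡ 5 (mod 9), i.e. 740·t ≡ 5 − 187 ≡ 7 (mod 9). Since 740^(−1) ≡ 5 (mod 9) (740 ≡ 2 (mod 9)), t ≡ 5·7 ≡ 8 (mod 9). So x ≡ 187 + 740·8 = 6107 (mod 6660).
Unique solution in [0, 6660): x = 6107.

Final answer: x ≡ 6107 (mod 6660); the representative in [0, 6660) is 6107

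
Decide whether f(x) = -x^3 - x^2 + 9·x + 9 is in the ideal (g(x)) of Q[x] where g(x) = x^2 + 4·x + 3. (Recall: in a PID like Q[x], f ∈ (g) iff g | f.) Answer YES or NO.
In Q[x] the ideal (g) consists of all multiples of g, so f ∈ (g) iff g | f, i.e. iff the remainder of f on division by g is 0. Divide f by g (g is monic, so eliminate the leading term of the running remainder at each step):
  leading term -x^3: subtract (-x)·g(x) = -x^3 - 4·x^2 - 3·x, leaving 3·x^2 + 12·x + 9
  leading term 3·x^2: subtract (3)·g(x) = 3·x^2 + 12·x + 9, leaving 0
The remainder is 0, so f(x) = g(x) · h(x) with h(x) = 3 - x. Hence g | f, i.e. f ∈ (g).

Final answer: YES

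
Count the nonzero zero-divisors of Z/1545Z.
Z/1545Z has 728 nonzero zero-divisors

In Z/1545Z each nonzero element is either a unit (gcd with 1545 is 1) or a zero-divisor (gcd > 1). The number of units is φ(1545): factorise 1545 = 3 · 5 · 103, so φ(1545) = (3 − 1) · (5 − 1) · (103 − 1) = 2 · 4 · 102 = 816. The nonzero elements number 1545 − 1 = 1544. Hence the nonzero zero-divisors number 1544 − 816 = 728.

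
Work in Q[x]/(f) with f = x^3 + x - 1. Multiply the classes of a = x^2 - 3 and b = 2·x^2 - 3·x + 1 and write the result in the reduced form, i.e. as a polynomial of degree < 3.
First multiply in Q[x] without reducing: a · b = 2·x^4 - 3·x^3 - 5·x^2 + 9·x - 3. Now divide by f(x) = x^3 + x - 1, eliminating the leading term at each step:
  leading term 2·x^4: subtract (2·x)·f(x) = 2·x^4 + 2·x^2 - 2·x, leaving -3·x^3 - 7·x^2 + 11·x - 3
  leading term -3·x^3: subtract (-3)·f(x) = -3·x^3 - 3·x + 3, leaving -7·x^2 + 14·x - 6
The degree is now < 3, so this is the remainder. Hence a · b ≡ -7·x^2 + 14·x - 6 in Q[x]/(f).

Final answer: a · b ≡ -7·x^2 + 14·x - 6 (mod f(x))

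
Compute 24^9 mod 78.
Use repeated squaring. Binary(9) = 1001. Walk through the bits of the exponent 9 left-to-right: at each bit after the leading one, square the running value, then multiply by 24 if the bit is 1 (always reducing mod 78):
  bit 1 = 1 (leading): start with 24.
  bit 2 = 0: square 24^2 = 576 ≡ 30 (mod 78).
  bit 3 = 0: square 30^2 = 900 ≡ 42 (mod 78).
  bit 4 = 1: square 42^2 = 1764 ≡ 48; bit is 1, so multiply 48·24 = 1152 ≡ 60 (mod 78).
Final value: 24^9 ≡ 60 (mod 78).

Final answer: 60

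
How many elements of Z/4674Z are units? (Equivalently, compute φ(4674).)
Z/4674Z has φ(4674) = 1440 units

An element a ∈ Z/4674Z is a unit iff gcd(a, 4674) = 1, so the number of units is φ(4674). φ is multiplicative, with φ(p^e) = p^e − p^(e−1). Factorise 4674 = 2 · 3 · 19 · 41. Then
  φ(4674) = (2 − 1) · (3 − 1) · (19 − 1) · (41 − 1) = 1 · 2 · 18 · 40 = 1440.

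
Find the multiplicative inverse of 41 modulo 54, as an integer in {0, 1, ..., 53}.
Apply the extended Euclidean algorithm to (54, 41), tracking rows (r, s, t) with s·54 + t·41 = r. Each division r_prev = q·r_cur + r_new produces the new row as (previous row) − q·(current row):
  row A: (54, 1, 0)   [1·54 + 0·41 = 54]
  row B: (41, 0, 1)   [0·54 + 1·41 = 41]
  54 = 1·41 + 13   → row C = row A − 1·row B = (13, 1, −1)   [check: 1·54 − 1·41 = 13]
  41 = 3·13 + 2   → row D = row B − 3·row C = (2, −3, 4)   [check: −3·54 + 4·41 = 2]
  13 = 6·2 + 1   → row E = row C − 6·row D = (1, 19, −25)   [check: 19·54 − 25·41 = 1]
  2 = 2·1 + 0   → remainder 0, stop. gcd = 1 (last nonzero row E).
The gcd is 1, so 41 is invertible mod 54. The last nonzero row gives 19·54 − 25·41 = 1, so t = −25. So 41^(−1) ≡ −25 ≡ 29 (mod 54). Verify: 41 · 29 = 1189 ≡ 1 (mod 54). ✓

Final answer: 41^(−1) ≡ 29 (mod 54)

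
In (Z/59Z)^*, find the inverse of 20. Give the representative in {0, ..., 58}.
20^(−1) ≡ 3 (mod 59)

Apply the extended Euclidean algorithm to (59, 20), tracking rows (r, s, t) with s·59 + t·20 = r. Each division r_prev = q·r_cur + r_new produces the new row as (previous row) − q·(current row):
  row A: (59, 1, 0)   [1·59 + 0·20 = 59]
  row B: (20, 0, 1)   [0·59 + 1·20 = 20]
  59 = 2·20 + 19   → row C = row A − 2·row B = (19, 1, −2)   [check: 1·59 − 2·20 = 19]
  20 = 1·19 + 1   → row D = row B − 1·row C = (1, −1, 3)   [check: −1·59 + 3·20 = 1]
  19 = 19·1 + 0   → remainder 0, stop. gcd = 1 (last nonzero row D).
The gcd is 1, so 20 is invertible mod 59. The last nonzero row gives −1·59 + 3·20 = 1, so t = 3. So 20^(−1) ≡ 3 (mod 59). Verify: 20 · 3 = 60 ≡ 1 (mod 59). ✓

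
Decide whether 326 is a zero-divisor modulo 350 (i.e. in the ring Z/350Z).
YES

gcd(326, 350) = 2 > 1, so 326 is not a unit in Z/350Z. In Z/nZ every nonzero non-unit is a zero-divisor: explicitly, take b = 350/gcd = 175 ≠ 0 (mod 350); then 326·175 = 57050 = 163·350, i.e. 326·175 ≡ 0 (mod 350). So 326 is a zero-divisor.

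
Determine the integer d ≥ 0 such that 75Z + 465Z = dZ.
In the PID Z, (a, b) is generated by gcd(a, b). Compute gcd(465, 75) with the extended Euclidean algorithm, tracking rows (r, s, t) with s·465 + t·75 = r:
  row A: (465, 1, 0)   [1·465 + 0·75 = 465]
  row B: (75, 0, 1)   [0·465 + 1·75 = 75]
  465 = 6·75 + 15   → row C = row A − 6·row B = (15, 1, −6)   [check: 1·465 − 6·75 = 15]
  75 = 5·15 + 0   → remainder 0, stop. gcd = 15 (last nonzero row C).
So gcd(75, 465) = 15, with Bézout identity 1·465 − 6·75 = 15. Containment (⊇): the Bézout identity exhibits 15 as an element of (75, 465), giving (15) ⊆ (75, 465). Containment (⊆): since 15 | 75 and 15 | 465 (75 = 15·5, 465 = 15·31), every Z-linear combination of 75 and 465 is divisible by 15, so (75, 465) ⊆ (15). Therefore (75, 465) = (15), d = 15.

Final answer: (75, 465) = (15); d = 15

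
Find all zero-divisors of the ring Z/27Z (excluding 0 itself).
An element a ∈ Z/27Z (with a ≠ 0) is a zero-divisor iff gcd(a, 27) > 1 (because a is a unit precisely when gcd(a, n) = 1, and in Z/nZ every nonzero, non-unit element is a zero-divisor). Scan a = 1, ..., 26 and keep those with gcd(a, 27) > 1:
  gcd(3, 27) = 3, gcd(6, 27) = 3, gcd(9, 27) = 9, gcd(12, 27) = 3, gcd(15, 27) = 3, gcd(18, 27) = 9, gcd(21, 27) = 3, gcd(24, 27) = 3.
All other a ∈ {1, ..., 26} have gcd(a, 27) = 1 and are units. So the nonzero zero-divisors are exactly the 8 values of a appearing in this scan.

Final answer: nonzero zero-divisors of Z/27Z = {3, 6, 9, 12, 15, 18, 21, 24}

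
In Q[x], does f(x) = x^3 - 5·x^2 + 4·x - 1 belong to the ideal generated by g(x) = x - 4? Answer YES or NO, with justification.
In Q[x] the ideal (g) consists of all multiples of g, so f ∈ (g) iff g | f, i.e. iff the remainder of f on division by g is 0. Divide f by g (g is monic, so eliminate the leading term of the running remainder at each step):
  leading term x^3: subtract (x^2)·g(x) = x^3 - 4·x^2, leaving -x^2 + 4·x - 1
  leading term -x^2: subtract (-x)·g(x) = -x^2 + 4·x, leaving -1
The remainder r(x) = -1 ≠ 0 (and deg r < deg g), so g ∤ f, i.e. f ∉ (g).

Final answer: NO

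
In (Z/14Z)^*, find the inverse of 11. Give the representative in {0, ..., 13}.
11^(−1) ≡ 9 (mod 14)

Apply the extended Euclidean algorithm to (14, 11), tracking rows (r, s, t) with s·14 + t·11 = r. Each division r_prev = q·r_cur + r_new produces the new row as (previous row) − q·(current row):
  row A: (14, 1, 0)   [1·14 + 0·11 = 14]
  row B: (11, 0, 1)   [0·14 + 1·11 = 11]
  14 = 1·11 + 3   → row C = row A − 1·row B = (3, 1, −1)   [check: 1·14 − 1·11 = 3]
  11 = 3·3 + 2   → row D = row B − 3·row C = (2, −3, 4)   [check: −3·14 + 4·11 = 2]
  3 = 1·2 + 1   → row E = row C − 1·row D = (1, 4, −5)   [check: 4·14 − 5·11 = 1]
  2 = 2·1 + 0   → remainder 0, stop. gcd = 1 (last nonzero row E).
The gcd is 1, so 11 is invertible mod 14. The last nonzero row gives 4·14 − 5·11 = 1, so t = −5. So 11^(−1) ≡ −5 ≡ 9 (mod 14). Verify: 11 · 9 = 99 ≡ 1 (mod 14). ✓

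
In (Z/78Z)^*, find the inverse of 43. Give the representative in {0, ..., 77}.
Apply the extended Euclidean algorithm to (78, 43), tracking rows (r, s, t) with s·78 + t·43 = r. Each division r_prev = q·r_cur + r_new produces the new row as (previous row) − q·(current row):
  row A: (78, 1, 0)   [1·78 + 0·43 = 78]
  row B: (43, 0, 1)   [0·78 + 1·43 = 43]
  78 = 1·43 + 35   → row C = row A − 1·row B = (35, 1, −1)   [check: 1·78 − 1·43 = 35]
  43 = 1·35 + 8   → row D = row B − 1·row C = (8, −1, 2)   [check: −1·78 + 2·43 = 8]
  35 = 4·8 + 3   → row E = row C − 4·row D = (3, 5, −9)   [check: 5·78 − 9·43 = 3]
  8 = 2·3 + 2   → row F = row D − 2·row E = (2, −11, 20)   [check: −11·78 + 20·43 = 2]
  3 = 1·2 + 1   → row G = row E − 1·row F = (1, 16, −29)   [check: 16·78 − 29·43 = 1]
  2 = 2·1 + 0   → remainder 0, stop. gcd = 1 (last nonzero row G).
The gcd is 1, so 43 is invertible mod 78. The last nonzero row gives 16·78 − 29·43 = 1, so t = −29. So 43^(−1) ≡ −29 ≡ 49 (mod 78). Verify: 43 · 49 = 2107 ≡ 1 (mod 78). ✓

Final answer: 43^(−1) ≡ 49 (mod 78)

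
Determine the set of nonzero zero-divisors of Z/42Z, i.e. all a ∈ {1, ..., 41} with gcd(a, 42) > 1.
nonzero zero-divisors of Z/42Z = {2, 3, 4, 6, 7, 8, 9, 10, 12, 14, 15, 16, 18, 20, 21, 22, 24, 26, 27, 28, 30, 32, 33, 34, 35, 36, 38, 39, 40}

An element a ∈ Z/42Z (with a ≠ 0) is a zero-divisor iff gcd(a, 42) > 1 (because a is a unit precisely when gcd(a, n) = 1, and in Z/nZ every nonzero, non-unit element is a zero-divisor). Scan a = 1, ..., 41 and keep those with gcd(a, 42) > 1:
  gcd(2, 42) = 2, gcd(3, 42) = 3, gcd(4, 42) = 2, gcd(6, 42) = 6, gcd(7, 42) = 7, gcd(8, 42) = 2, gcd(9, 42) = 3, gcd(10, 42) = 2, gcd(12, 42) = 6, gcd(14, 42) = 14, gcd(15, 42) = 3, gcd(16, 42) = 2, gcd(18, 42) = 6, gcd(20, 42) = 2, gcd(21, 42) = 21, gcd(22, 42) = 2, gcd(24, 42) = 6, gcd(26, 42) = 2, gcd(27, 42) = 3, gcd(28, 42) = 14, gcd(30, 42) = 6, gcd(32, 42) = 2, gcd(33, 42) = 3, gcd(34, 42) = 2, gcd(35, 42) = 7, gcd(36, 42) = 6, gcd(38, 42) = 2, gcd(39, 42) = 3, gcd(40, 42) = 2.
All other a ∈ {1, ..., 41} have gcd(a, 42) = 1 and are units. So the nonzero zero-divisors are exactly the 29 values of a appearing in this scan.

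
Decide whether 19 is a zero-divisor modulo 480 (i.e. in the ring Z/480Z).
gcd(19, 480) = 1, so 19 is a unit in Z/480Z (it has a multiplicative inverse). A unit cannot be a zero-divisor: if 19·b ≡ 0 then multiplying both sides by 19^(−1) gives b ≡ 0. So 19 is not a zero-divisor.

Final answer: NO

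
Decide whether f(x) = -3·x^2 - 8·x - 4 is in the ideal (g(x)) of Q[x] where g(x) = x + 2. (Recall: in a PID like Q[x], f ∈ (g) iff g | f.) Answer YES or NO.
In Q[x] the ideal (g) consists of all multiples of g, so f ∈ (g) iff g | f, i.e. iff the remainder of f on division by g is 0. Divide f by g (g is monic, so eliminate the leading term of the running remainder at each step):
  leading term -3·x^2: subtract (-3·x)·g(x) = -3·x^2 - 6·x, leaving -2·x - 4
  leading term -2·x: subtract (-2)·g(x) = -2·x - 4, leaving 0
The remainder is 0, so f(x) = g(x) · h(x) with h(x) = -3·x - 2. Hence g | f, i.e. f ∈ (g).

Final answer: YES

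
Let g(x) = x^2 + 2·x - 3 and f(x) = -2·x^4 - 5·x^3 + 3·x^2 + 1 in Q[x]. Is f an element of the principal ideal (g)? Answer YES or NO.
In Q[x] the ideal (g) consists of all multiples of g, so f ∈ (g) iff g | f, i.e. iff the remainder of f on division by g is 0. Divide f by g (g is monic, so eliminate the leading term of the running remainder at each step):
  leading term -2·x^4: subtract (-2·x^2)·g(x) = -2·x^4 - 4·x^3 + 6·x^2, leaving -x^3 - 3·x^2 + 1
  leading term -x^3: subtract (-x)·g(x) = -x^3 - 2·x^2 + 3·x, leaving -x^2 - 3·x + 1
  leading term -x^2: subtract (-1)·g(x) = -x^2 - 2·x + 3, leaving -x - 2
The remainder r(x) = -x - 2 ≠ 0 (and deg r < deg g), so g ∤ f, i.e. f ∉ (g).

Final answer: NO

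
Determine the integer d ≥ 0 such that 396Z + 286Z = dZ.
In the PID Z, (a, b) is generated by gcd(a, b). Compute gcd(396, 286) with the extended Euclidean algorithm, tracking rows (r, s, t) with s·396 + t·286 = r:
  row A: (396, 1, 0)   [1·396 + 0·286 = 396]
  row B: (286, 0, 1)   [0·396 + 1·286 = 286]
  396 = 1·286 + 110   → row C = row A − 1·row B = (110, 1, −1)   [check: 1·396 − 1·286 = 110]
  286 = 2·110 + 66   → row D = row B − 2·row C = (66, −2, 3)   [check: −2·396 + 3·286 = 66]
  110 = 1·66 + 44   → row E = row C − 1·row D = (44, 3, −4)   [check: 3·396 − 4·286 = 44]
  66 = 1·44 + 22   → row F = row D − 1·row E = (22, −5, 7)   [check: −5·396 + 7·286 = 22]
  44 = 2·22 + 0   → remainder 0, stop. gcd = 22 (last nonzero row F).
So gcd(396, 286) = 22, with Bézout identity −5·396 + 7·286 = 22. Containment (⊇): the Bézout identity exhibits 22 as an element of (396, 286), giving (22) ⊆ (396, 286). Containment (⊆): since 22 | 396 and 22 | 286 (396 = 22·18, 286 = 22·13), every Z-linear combination of 396 and 286 is divisible by 22, so (396, 286) ⊆ (22). Therefore (396, 286) = (22), d = 22.

Final answer: (396, 286) = (22); d = 22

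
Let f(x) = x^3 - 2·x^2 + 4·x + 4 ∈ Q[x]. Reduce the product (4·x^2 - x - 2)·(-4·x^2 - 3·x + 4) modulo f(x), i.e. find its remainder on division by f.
a · b ≡ 11·x^2 + 226·x + 152 (mod f(x))

First multiply in Q[x] without reducing: a · b = -16·x^4 - 8·x^3 + 27·x^2 + 2·x - 8. Now divide by f(x) = x^3 - 2·x^2 + 4·x + 4, eliminating the leading term at each step:
  leading term -16·x^4: subtract (-16·x)·f(x) = -16·x^4 + 32·x^3 - 64·x^2 - 64·x, leaving -40·x^3 + 91·x^2 + 66·x - 8
  leading term -40·x^3: subtract (-40)·f(x) = -40·x^3 + 80·x^2 - 160·x - 160, leaving 11·x^2 + 226·x + 152
The degree is now < 3, so this is the remainder. Hence a · b ≡ 11·x^2 + 226·x + 152 in Q[x]/(f).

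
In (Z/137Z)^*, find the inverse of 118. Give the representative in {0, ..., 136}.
118^(−1) ≡ 36 (mod 137)

Apply the extended Euclidean algorithm to (137, 118), tracking rows (r, s, t) with s·137 + t·118 = r. Each division r_prev = q·r_cur + r_new produces the new row as (previous row) − q·(current row):
  row A: (137, 1, 0)   [1·137 + 0·118 = 137]
  row B: (118, 0, 1)   [0·137 + 1·118 = 118]
  137 = 1·118 + 19   → row C = row A − 1·row B = (19, 1, −1)   [check: 1·137 − 1·118 = 19]
  118 = 6·19 + 4   → row D = row B − 6·row C = (4, −6, 7)   [check: −6·137 + 7·118 = 4]
  19 = 4·4 + 3   → row E = row C − 4·row D = (3, 25, −29)   [check: 25·137 − 29·118 = 3]
  4 = 1·3 + 1   → row F = row D − 1·row E = (1, −31, 36)   [check: −31·137 + 36·118 = 1]
  3 = 3·1 + 0   → remainder 0, stop. gcd = 1 (last nonzero row F).
The gcd is 1, so 118 is invertible mod 137. The last nonzero row gives −31·137 + 36·118 = 1, so t = 36. So 118^(−1) ≡ 36 (mod 137). Verify: 118 · 36 = 4248 ≡ 1 (mod 137). ✓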